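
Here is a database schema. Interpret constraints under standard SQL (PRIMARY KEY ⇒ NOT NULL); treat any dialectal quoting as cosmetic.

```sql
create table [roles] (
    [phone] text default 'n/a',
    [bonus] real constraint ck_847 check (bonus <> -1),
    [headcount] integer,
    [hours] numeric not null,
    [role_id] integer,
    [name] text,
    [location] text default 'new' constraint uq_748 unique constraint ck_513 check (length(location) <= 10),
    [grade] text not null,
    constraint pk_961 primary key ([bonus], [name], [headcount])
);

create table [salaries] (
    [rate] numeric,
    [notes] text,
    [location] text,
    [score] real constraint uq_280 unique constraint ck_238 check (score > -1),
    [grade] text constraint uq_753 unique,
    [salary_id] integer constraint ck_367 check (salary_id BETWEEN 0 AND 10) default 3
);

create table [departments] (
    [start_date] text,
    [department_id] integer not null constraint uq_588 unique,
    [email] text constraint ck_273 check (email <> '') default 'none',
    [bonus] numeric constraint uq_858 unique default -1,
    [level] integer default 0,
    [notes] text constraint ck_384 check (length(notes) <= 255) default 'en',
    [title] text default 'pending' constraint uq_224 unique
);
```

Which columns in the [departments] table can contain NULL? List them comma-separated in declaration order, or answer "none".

- start_date: no NOT NULL constraint applies → nullable.
- department_id: declared NOT NULL → not nullable.
- email: CHECK does not forbid NULL (a CHECK constraint passes when its expression is NULL) → nullable.
- bonus: UNIQUE does not imply NOT NULL → nullable.
- level: DEFAULT only fills an omitted column; an explicit NULL is still allowed → nullable.
- notes: CHECK does not forbid NULL (a CHECK constraint passes when its expression is NULL) → nullable.
- title: UNIQUE does not imply NOT NULL → nullable.

start_date, email, bonus, level, notes, title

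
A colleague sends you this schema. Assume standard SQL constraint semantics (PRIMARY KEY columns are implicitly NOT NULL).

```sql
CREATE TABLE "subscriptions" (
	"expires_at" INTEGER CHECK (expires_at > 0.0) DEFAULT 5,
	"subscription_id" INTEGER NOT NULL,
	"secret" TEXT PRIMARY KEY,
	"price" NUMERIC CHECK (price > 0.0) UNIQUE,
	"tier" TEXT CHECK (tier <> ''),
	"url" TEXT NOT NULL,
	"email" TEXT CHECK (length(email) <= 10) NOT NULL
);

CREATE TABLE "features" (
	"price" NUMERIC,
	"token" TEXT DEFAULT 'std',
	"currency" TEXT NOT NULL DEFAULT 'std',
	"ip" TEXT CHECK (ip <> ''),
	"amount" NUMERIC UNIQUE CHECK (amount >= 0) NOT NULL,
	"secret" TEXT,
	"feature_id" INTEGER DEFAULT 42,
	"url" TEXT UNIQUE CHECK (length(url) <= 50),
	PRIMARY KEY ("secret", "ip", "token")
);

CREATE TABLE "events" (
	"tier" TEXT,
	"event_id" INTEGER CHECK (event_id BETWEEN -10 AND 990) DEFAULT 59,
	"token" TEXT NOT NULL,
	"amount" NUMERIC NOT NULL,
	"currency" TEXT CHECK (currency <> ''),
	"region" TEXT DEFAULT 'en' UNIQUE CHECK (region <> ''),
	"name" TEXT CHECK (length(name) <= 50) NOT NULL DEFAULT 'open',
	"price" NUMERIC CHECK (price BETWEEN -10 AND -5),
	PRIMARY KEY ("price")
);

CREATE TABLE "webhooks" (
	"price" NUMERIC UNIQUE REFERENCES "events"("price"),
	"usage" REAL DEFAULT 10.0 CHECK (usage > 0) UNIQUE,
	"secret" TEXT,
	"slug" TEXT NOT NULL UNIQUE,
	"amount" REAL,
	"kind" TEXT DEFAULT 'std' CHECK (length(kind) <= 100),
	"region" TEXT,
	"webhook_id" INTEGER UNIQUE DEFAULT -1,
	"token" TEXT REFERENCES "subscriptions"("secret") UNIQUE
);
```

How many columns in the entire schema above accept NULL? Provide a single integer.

subscriptions: 3 nullable (expires_at, price, tier — PK (secret) and explicit NOT NULL columns excluded).
features: 3 nullable (price, feature_id, url — PK (secret, ip, token) and explicit NOT NULL columns excluded).
events: 4 nullable (tier, event_id, currency, region — PK (price) and explicit NOT NULL columns excluded).
webhooks: 8 nullable (price, usage, secret, amount, kind, region, webhook_id, token — PK none and explicit NOT NULL columns excluded).
Total: 3 + 3 + 4 + 8 = 18.

18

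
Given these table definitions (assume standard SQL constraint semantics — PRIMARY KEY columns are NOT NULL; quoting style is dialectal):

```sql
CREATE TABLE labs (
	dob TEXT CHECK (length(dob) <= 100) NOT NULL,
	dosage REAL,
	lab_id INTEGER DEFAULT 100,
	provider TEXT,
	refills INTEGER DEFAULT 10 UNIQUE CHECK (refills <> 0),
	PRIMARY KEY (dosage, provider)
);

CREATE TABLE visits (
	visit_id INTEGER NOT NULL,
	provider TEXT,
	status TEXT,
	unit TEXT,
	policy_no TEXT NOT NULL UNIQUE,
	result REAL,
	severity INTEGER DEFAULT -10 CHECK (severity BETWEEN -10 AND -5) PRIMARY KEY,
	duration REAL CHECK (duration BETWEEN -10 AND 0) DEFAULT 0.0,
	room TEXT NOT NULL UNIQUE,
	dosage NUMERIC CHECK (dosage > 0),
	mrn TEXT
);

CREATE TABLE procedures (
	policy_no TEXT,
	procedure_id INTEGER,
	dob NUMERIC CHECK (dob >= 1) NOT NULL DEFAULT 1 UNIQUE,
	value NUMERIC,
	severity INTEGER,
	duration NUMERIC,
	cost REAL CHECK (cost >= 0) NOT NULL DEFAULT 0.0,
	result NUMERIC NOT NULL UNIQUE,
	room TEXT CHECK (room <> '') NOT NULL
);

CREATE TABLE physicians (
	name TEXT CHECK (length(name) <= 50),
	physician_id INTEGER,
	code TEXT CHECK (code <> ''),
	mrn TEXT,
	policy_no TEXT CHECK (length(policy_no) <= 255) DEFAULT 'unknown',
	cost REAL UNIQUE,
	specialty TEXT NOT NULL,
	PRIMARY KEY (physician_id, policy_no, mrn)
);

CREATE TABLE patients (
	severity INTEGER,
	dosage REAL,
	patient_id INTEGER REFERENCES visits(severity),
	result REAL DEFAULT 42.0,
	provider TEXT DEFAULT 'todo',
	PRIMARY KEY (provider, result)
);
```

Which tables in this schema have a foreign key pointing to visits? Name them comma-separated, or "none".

- patients.patient_id references visits(severity).

patients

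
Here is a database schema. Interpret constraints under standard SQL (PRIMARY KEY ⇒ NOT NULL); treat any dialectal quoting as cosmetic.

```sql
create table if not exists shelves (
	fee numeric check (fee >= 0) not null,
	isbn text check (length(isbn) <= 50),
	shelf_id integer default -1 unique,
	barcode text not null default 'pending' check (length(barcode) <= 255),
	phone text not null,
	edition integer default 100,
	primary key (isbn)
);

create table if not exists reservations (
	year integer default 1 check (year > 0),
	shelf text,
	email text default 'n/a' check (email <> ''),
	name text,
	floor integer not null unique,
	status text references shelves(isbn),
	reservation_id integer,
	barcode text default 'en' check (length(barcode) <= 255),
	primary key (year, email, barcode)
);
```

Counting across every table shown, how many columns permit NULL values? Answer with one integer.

6

shelves: 2 nullable (shelf_id, edition — PK (isbn) and explicit NOT NULL columns excluded).
reservations: 4 nullable (shelf, name, status, reservation_id — PK (year, email, barcode) and explicit NOT NULL columns excluded).
Total: 2 + 4 = 6.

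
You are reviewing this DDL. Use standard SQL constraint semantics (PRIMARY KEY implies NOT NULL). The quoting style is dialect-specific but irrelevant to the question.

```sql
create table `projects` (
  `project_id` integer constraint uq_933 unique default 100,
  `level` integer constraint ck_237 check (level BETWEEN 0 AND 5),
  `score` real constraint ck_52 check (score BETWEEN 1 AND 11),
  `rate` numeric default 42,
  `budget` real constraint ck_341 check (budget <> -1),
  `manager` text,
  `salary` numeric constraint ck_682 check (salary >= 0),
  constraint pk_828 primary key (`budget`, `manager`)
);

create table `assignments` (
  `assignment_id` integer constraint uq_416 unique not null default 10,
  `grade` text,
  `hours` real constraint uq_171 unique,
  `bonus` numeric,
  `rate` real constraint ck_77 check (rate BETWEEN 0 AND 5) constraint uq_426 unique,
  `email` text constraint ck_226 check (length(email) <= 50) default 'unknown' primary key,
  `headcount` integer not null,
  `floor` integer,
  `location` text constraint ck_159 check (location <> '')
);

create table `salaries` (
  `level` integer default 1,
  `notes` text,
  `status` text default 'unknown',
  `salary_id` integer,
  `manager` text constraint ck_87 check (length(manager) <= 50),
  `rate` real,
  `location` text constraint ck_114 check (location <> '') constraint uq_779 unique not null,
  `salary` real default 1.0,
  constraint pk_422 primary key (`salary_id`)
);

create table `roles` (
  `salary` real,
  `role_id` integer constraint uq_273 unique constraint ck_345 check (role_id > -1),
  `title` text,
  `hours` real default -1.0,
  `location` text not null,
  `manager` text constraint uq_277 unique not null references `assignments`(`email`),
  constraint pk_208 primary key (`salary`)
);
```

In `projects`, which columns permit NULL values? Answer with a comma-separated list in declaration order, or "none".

project_id, level, score, rate, salary

- project_id: UNIQUE does not imply NOT NULL → nullable.
- level: CHECK does not forbid NULL (a CHECK constraint passes when its expression is NULL) → nullable.
- score: CHECK does not forbid NULL (a CHECK constraint passes when its expression is NULL) → nullable.
- rate: DEFAULT only fills an omitted column; an explicit NULL is still allowed → nullable.
- budget: part of the PRIMARY KEY, which implies NOT NULL → not nullable.
- manager: part of the PRIMARY KEY, which implies NOT NULL → not nullable.
- salary: CHECK does not forbid NULL (a CHECK constraint passes when its expression is NULL) → nullable.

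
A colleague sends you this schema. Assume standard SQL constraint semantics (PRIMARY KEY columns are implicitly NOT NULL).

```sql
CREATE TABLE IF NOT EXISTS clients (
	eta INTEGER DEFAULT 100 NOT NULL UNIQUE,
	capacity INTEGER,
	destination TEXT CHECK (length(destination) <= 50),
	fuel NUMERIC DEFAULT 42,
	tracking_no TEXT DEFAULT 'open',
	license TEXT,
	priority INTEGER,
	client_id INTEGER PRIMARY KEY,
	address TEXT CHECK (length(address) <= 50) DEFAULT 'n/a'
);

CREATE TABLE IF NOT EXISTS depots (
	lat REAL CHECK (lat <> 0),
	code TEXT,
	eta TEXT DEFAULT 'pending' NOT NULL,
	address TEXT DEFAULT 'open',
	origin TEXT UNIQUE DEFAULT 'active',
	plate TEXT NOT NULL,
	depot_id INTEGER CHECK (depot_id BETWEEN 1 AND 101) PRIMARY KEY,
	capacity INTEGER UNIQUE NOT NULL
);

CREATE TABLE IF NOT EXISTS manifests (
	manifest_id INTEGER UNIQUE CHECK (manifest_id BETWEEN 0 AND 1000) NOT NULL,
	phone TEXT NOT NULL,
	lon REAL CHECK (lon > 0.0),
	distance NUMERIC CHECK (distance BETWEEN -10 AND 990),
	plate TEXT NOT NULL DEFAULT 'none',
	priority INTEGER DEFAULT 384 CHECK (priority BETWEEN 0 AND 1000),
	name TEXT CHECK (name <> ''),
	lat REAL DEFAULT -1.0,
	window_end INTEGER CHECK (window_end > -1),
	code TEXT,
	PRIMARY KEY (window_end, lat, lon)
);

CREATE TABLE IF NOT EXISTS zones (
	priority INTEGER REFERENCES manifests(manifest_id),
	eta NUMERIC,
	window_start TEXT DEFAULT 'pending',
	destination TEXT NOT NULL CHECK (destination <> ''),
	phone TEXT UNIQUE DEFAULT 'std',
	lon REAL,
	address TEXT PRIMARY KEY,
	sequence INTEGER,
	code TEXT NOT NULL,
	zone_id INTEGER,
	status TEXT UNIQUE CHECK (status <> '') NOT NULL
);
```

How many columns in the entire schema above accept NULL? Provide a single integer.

clients: 7 nullable (capacity, destination, fuel, tracking_no, license, priority, address — PK (client_id) and explicit NOT NULL columns excluded).
depots: 4 nullable (lat, code, address, origin — PK (depot_id) and explicit NOT NULL columns excluded).
manifests: 4 nullable (distance, priority, name, code — PK (window_end, lat, lon) and explicit NOT NULL columns excluded).
zones: 7 nullable (priority, eta, window_start, phone, lon, sequence, zone_id — PK (address) and explicit NOT NULL columns excluded).
Total: 7 + 4 + 4 + 7 = 22.

22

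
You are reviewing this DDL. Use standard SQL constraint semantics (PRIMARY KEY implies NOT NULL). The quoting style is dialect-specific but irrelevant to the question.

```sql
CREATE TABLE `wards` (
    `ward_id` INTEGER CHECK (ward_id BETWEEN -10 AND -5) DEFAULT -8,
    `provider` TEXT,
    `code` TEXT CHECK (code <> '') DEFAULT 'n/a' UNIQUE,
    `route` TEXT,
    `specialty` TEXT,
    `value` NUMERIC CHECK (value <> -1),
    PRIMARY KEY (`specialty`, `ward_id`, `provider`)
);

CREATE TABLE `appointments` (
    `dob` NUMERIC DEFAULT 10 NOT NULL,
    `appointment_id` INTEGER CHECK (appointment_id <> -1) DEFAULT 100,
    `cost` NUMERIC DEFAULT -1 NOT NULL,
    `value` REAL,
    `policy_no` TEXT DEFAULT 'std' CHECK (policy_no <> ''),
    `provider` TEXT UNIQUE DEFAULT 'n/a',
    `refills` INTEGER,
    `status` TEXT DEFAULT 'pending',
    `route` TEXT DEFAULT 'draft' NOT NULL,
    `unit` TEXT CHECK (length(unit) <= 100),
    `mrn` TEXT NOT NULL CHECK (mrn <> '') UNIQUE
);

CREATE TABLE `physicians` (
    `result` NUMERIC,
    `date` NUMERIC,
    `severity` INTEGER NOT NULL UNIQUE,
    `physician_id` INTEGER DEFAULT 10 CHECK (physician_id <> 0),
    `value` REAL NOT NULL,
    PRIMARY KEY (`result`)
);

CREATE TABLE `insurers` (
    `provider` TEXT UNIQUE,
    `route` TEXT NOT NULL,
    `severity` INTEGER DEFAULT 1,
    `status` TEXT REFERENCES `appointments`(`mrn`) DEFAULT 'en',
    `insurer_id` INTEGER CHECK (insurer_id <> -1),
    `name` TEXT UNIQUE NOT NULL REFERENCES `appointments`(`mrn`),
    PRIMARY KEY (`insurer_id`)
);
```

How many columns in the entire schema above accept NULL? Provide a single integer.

wards: 3 nullable (code, route, value — PK (specialty, ward_id, provider) and explicit NOT NULL columns excluded).
appointments: 7 nullable (appointment_id, value, policy_no, provider, refills, status, unit — PK none and explicit NOT NULL columns excluded).
physicians: 2 nullable (date, physician_id — PK (result) and explicit NOT NULL columns excluded).
insurers: 3 nullable (provider, severity, status — PK (insurer_id) and explicit NOT NULL columns excluded).
Total: 3 + 7 + 2 + 3 = 15.

15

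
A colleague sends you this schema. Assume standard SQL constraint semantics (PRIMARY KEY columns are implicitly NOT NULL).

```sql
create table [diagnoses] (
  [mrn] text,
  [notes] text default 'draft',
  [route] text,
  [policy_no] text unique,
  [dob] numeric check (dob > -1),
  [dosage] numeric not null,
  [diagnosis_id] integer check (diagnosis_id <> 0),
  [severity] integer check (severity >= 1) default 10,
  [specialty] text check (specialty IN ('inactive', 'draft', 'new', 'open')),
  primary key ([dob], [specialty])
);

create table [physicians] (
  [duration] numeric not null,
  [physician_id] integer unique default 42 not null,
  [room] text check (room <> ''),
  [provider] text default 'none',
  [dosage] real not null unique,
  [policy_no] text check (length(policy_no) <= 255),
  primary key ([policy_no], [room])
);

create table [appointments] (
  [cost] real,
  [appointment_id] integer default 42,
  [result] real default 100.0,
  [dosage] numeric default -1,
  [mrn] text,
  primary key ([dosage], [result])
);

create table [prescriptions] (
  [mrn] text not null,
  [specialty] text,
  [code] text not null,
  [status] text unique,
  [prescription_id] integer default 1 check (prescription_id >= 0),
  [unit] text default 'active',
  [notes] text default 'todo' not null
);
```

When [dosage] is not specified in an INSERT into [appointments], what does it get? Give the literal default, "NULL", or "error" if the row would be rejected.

dosage has an explicit DEFAULT -1.
When the column is omitted from an INSERT, that default is used.

-1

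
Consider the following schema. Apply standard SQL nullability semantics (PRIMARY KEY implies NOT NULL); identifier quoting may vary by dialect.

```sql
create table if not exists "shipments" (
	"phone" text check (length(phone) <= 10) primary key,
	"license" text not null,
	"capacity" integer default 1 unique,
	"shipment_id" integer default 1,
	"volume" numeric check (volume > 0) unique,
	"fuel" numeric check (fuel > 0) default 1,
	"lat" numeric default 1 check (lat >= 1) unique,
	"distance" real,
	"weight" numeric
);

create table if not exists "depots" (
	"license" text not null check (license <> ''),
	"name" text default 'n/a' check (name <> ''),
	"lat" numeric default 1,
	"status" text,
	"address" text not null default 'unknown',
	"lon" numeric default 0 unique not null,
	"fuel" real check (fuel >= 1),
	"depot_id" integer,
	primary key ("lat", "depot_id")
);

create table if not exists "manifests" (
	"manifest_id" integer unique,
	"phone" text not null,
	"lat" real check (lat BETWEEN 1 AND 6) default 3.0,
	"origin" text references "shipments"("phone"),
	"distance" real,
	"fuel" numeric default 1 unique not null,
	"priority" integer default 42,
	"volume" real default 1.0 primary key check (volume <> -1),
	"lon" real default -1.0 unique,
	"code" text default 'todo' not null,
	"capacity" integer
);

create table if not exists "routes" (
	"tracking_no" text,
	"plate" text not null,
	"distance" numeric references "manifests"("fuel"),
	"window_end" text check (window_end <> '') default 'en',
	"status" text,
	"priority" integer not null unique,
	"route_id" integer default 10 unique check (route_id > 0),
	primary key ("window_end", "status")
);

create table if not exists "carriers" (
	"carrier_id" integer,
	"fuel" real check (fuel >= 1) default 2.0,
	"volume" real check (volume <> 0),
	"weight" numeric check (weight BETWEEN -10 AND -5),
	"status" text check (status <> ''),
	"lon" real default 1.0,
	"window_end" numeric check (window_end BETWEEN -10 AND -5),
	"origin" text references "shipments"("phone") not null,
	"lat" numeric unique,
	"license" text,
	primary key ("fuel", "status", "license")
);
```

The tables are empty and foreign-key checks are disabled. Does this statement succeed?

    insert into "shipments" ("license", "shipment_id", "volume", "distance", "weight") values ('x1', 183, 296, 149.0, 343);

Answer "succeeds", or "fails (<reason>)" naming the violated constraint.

phone is omitted from the column list and has no DEFAULT, so it would receive NULL.
But phone is part of the PRIMARY KEY (implied NOT NULL).

fails (NOT NULL on phone)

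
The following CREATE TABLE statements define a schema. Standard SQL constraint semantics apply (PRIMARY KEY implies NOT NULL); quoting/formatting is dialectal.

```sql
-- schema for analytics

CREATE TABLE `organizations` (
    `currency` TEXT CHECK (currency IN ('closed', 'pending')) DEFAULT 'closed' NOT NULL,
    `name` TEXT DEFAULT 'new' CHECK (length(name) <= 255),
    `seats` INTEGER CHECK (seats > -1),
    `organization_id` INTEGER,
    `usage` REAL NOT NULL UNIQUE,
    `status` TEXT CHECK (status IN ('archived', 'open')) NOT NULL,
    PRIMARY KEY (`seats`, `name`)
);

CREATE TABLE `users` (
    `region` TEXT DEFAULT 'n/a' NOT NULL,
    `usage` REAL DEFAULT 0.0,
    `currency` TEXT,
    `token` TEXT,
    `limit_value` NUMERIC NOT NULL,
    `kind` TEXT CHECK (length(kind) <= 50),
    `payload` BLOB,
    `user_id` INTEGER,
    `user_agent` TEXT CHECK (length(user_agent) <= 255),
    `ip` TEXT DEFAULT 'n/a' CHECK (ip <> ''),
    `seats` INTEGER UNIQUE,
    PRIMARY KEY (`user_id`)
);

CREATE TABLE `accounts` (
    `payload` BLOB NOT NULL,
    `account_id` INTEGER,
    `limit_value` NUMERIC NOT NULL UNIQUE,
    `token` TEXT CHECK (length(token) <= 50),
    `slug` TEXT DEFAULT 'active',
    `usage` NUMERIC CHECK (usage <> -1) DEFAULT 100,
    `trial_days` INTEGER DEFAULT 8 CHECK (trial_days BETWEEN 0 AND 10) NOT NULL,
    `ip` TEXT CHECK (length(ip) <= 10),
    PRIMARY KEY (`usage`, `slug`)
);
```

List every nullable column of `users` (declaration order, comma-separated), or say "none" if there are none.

- region: declared NOT NULL → not nullable.
- usage: DEFAULT only fills an omitted column; an explicit NULL is still allowed → nullable.
- currency: no NOT NULL constraint applies → nullable.
- token: no NOT NULL constraint applies → nullable.
- limit_value: declared NOT NULL → not nullable.
- kind: CHECK does not forbid NULL (a CHECK constraint passes when its expression is NULL) → nullable.
- payload: no NOT NULL constraint applies → nullable.
- user_id: part of the PRIMARY KEY, which implies NOT NULL → not nullable.
- user_agent: CHECK does not forbid NULL (a CHECK constraint passes when its expression is NULL) → nullable.
- ip: CHECK does not forbid NULL (a CHECK constraint passes when its expression is NULL) → nullable.
- seats: UNIQUE does not imply NOT NULL → nullable.

usage, currency, token, kind, payload, user_agent, ip, seats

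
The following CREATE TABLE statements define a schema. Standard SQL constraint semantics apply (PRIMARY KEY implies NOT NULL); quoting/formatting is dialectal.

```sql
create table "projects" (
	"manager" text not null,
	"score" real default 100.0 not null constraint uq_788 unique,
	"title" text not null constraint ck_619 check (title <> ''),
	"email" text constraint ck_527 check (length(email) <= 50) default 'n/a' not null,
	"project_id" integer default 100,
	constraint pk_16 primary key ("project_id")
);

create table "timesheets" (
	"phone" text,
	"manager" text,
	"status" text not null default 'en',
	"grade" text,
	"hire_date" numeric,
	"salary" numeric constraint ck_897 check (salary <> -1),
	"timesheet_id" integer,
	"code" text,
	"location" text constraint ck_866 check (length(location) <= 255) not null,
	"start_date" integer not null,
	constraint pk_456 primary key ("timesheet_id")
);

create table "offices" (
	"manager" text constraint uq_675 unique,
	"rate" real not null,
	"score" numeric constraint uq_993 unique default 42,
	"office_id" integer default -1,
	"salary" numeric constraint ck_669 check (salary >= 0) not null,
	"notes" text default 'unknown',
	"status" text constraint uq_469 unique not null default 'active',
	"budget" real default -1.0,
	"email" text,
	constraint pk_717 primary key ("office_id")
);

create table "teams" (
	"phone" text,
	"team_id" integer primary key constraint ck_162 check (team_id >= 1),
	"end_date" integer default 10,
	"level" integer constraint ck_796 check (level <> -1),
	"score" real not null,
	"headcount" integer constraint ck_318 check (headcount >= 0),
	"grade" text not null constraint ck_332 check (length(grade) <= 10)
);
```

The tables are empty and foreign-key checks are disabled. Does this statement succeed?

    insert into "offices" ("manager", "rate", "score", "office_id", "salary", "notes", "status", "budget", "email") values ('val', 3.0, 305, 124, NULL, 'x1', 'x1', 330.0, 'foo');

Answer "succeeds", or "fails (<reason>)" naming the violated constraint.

salary is explicitly set to NULL, but salary is declared NOT NULL.

fails (NOT NULL on salary)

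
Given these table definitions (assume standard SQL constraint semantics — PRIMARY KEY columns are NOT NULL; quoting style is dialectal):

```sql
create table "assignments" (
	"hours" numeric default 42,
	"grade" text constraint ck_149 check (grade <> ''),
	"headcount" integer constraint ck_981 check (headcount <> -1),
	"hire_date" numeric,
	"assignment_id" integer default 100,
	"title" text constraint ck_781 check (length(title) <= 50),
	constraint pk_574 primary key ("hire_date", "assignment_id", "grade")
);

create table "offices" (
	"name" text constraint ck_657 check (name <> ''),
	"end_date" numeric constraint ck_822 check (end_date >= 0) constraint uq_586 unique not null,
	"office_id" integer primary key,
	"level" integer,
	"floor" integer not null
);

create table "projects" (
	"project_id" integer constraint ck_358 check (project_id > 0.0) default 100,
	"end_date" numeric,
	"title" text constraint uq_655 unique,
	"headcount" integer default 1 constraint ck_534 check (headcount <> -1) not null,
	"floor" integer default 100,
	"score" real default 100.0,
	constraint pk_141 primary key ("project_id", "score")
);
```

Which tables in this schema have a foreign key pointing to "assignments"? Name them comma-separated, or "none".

none

No REFERENCES clause anywhere in the schema names assignments.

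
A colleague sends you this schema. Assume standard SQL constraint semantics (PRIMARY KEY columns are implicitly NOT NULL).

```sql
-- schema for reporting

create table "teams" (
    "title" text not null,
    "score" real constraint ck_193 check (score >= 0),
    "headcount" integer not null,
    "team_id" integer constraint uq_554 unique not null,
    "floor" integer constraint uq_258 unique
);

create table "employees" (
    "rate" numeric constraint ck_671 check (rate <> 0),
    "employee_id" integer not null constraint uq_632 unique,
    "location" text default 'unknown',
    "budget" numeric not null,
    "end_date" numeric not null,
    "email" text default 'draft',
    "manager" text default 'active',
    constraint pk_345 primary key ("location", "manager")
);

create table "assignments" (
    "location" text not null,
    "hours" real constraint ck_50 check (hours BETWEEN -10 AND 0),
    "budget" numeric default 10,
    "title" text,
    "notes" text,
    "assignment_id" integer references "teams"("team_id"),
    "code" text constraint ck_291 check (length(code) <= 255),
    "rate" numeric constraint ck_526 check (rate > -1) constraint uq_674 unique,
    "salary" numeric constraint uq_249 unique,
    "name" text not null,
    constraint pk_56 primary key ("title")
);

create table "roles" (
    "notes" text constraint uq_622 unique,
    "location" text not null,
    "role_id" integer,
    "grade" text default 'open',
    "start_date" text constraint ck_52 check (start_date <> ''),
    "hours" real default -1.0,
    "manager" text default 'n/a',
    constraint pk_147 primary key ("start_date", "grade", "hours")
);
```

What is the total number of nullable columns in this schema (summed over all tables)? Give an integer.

teams: 2 nullable (score, floor — PK none and explicit NOT NULL columns excluded).
employees: 2 nullable (rate, email — PK (location, manager) and explicit NOT NULL columns excluded).
assignments: 7 nullable (hours, budget, notes, assignment_id, code, rate, salary — PK (title) and explicit NOT NULL columns excluded).
roles: 3 nullable (notes, role_id, manager — PK (start_date, grade, hours) and explicit NOT NULL columns excluded).
Total: 2 + 2 + 7 + 3 = 14.

14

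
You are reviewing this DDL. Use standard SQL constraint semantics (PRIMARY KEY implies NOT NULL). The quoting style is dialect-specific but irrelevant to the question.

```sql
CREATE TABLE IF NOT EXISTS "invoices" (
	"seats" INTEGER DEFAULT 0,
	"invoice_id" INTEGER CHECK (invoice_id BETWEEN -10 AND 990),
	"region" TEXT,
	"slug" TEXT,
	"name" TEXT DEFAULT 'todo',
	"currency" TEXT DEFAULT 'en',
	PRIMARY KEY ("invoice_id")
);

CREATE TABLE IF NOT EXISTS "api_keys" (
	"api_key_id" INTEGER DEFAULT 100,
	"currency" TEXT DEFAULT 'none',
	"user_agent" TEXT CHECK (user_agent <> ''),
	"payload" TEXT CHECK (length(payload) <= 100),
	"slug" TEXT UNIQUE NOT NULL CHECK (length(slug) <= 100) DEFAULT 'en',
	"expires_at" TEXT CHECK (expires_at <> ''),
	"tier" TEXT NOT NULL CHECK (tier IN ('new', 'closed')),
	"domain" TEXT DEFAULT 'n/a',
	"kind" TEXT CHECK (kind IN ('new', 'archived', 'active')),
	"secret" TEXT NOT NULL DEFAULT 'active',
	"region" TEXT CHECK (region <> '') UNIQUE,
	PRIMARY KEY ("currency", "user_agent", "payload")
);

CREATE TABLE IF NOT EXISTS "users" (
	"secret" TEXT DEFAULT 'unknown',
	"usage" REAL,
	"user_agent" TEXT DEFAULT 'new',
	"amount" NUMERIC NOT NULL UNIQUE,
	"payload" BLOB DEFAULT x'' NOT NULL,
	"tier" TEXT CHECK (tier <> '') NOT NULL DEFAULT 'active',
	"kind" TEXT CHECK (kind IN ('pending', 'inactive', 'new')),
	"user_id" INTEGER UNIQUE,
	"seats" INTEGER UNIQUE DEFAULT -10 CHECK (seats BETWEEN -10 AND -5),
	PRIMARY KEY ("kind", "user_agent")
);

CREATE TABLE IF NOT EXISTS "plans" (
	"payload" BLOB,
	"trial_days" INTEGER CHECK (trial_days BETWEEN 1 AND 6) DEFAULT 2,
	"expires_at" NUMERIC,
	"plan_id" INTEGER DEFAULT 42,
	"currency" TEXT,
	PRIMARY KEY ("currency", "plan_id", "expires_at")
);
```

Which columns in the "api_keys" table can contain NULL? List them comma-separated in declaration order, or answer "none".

- api_key_id: DEFAULT only fills an omitted column; an explicit NULL is still allowed → nullable.
- currency: part of the PRIMARY KEY, which implies NOT NULL → not nullable.
- user_agent: part of the PRIMARY KEY, which implies NOT NULL → not nullable.
- payload: part of the PRIMARY KEY, which implies NOT NULL → not nullable.
- slug: declared NOT NULL → not nullable.
- expires_at: CHECK does not forbid NULL (a CHECK constraint passes when its expression is NULL) → nullable.
- tier: declared NOT NULL → not nullable.
- domain: DEFAULT only fills an omitted column; an explicit NULL is still allowed → nullable.
- kind: CHECK does not forbid NULL (a CHECK constraint passes when its expression is NULL) → nullable.
- secret: declared NOT NULL → not nullable.
- region: CHECK does not forbid NULL (a CHECK constraint passes when its expression is NULL) → nullable.

api_key_id, expires_at, domain, kind, region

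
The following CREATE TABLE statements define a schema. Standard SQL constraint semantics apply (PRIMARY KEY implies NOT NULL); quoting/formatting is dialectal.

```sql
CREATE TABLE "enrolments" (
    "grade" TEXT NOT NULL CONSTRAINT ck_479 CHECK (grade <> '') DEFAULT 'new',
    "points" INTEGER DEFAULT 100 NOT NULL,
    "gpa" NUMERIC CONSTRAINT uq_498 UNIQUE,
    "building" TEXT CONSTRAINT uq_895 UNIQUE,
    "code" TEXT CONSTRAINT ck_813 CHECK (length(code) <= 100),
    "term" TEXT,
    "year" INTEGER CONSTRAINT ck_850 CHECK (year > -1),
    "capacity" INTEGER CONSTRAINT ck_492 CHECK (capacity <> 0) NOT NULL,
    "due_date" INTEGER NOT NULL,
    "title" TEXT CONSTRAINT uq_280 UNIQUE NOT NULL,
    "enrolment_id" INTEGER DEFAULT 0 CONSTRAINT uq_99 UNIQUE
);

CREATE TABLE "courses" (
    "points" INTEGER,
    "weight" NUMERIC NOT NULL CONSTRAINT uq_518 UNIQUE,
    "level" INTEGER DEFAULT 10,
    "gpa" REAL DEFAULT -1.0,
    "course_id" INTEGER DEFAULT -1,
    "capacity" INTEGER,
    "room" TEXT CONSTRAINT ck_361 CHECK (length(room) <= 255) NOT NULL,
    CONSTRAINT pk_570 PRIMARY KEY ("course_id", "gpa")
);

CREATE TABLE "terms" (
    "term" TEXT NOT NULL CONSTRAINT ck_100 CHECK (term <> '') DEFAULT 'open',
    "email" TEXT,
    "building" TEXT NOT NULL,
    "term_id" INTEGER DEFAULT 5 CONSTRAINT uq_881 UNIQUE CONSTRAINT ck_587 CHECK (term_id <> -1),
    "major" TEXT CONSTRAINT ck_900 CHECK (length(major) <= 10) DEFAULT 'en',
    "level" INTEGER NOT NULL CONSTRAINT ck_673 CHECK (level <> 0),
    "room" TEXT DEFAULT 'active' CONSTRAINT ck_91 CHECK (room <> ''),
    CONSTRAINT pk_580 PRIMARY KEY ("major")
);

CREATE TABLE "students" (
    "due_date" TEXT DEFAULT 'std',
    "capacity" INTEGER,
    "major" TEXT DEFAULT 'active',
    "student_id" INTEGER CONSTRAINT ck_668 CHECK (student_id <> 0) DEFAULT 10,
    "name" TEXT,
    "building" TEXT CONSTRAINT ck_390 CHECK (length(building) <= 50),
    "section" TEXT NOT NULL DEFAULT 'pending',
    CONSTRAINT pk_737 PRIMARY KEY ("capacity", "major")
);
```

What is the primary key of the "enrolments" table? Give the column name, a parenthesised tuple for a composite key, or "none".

No column is declared PRIMARY KEY inline, and there is no table-level PRIMARY KEY clause in enrolments.

none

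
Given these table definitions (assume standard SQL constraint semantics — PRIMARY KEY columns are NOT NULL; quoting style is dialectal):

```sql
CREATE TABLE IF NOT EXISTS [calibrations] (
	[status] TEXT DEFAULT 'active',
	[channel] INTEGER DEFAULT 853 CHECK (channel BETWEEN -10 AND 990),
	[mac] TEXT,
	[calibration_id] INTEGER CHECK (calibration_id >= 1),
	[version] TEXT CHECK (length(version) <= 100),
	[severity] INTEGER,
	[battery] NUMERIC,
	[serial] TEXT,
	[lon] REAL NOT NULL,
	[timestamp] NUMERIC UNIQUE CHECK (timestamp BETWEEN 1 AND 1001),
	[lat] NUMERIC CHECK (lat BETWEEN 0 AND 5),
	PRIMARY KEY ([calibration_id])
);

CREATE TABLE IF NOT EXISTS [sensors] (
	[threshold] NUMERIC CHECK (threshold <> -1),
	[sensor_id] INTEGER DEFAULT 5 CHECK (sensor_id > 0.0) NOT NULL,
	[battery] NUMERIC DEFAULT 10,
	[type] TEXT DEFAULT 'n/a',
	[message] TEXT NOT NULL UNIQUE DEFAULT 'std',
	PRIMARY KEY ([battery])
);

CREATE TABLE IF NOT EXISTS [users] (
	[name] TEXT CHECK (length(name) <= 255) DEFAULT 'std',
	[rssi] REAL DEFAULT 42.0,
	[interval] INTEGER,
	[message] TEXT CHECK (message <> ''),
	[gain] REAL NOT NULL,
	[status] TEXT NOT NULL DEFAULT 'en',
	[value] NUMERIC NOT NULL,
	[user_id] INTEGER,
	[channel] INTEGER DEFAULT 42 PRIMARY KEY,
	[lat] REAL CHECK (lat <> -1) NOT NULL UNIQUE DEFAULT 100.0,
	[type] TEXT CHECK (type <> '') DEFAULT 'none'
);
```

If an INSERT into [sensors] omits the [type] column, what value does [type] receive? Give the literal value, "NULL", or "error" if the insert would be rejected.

'n/a'

type has an explicit DEFAULT 'n/a'.
When the column is omitted from an INSERT, that default is used.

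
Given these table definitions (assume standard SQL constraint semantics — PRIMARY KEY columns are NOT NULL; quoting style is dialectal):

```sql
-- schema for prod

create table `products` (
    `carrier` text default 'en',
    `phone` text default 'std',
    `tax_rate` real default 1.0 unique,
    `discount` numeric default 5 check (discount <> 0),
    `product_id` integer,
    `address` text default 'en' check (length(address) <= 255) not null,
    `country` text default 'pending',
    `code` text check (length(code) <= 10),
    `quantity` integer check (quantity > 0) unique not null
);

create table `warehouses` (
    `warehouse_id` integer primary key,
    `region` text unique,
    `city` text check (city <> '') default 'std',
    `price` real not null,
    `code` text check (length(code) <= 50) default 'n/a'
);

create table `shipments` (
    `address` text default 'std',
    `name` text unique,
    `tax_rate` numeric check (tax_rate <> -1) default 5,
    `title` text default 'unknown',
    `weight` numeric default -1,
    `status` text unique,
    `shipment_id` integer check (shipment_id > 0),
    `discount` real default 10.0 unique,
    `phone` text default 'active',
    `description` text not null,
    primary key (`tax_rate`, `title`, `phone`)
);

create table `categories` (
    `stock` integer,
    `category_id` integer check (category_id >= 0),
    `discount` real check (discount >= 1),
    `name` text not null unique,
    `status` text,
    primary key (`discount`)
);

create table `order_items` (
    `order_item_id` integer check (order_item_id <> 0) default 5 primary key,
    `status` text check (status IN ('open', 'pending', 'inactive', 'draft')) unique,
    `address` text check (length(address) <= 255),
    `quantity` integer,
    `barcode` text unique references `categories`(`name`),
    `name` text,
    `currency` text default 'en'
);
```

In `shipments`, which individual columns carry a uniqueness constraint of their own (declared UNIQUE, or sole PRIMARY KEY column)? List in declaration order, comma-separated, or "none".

name, status, discount

- address: no UNIQUE or single-column PK constraint.
- name: declared UNIQUE → unique.
- tax_rate: part of a composite PRIMARY KEY — only the tuple is unique, not this column on its own.
- title: part of a composite PRIMARY KEY — only the tuple is unique, not this column on its own.
- weight: no UNIQUE or single-column PK constraint.
- status: declared UNIQUE → unique.
- shipment_id: no UNIQUE or single-column PK constraint.
- discount: declared UNIQUE → unique.
- phone: part of a composite PRIMARY KEY — only the tuple is unique, not this column on its own.
- description: no UNIQUE or single-column PK constraint.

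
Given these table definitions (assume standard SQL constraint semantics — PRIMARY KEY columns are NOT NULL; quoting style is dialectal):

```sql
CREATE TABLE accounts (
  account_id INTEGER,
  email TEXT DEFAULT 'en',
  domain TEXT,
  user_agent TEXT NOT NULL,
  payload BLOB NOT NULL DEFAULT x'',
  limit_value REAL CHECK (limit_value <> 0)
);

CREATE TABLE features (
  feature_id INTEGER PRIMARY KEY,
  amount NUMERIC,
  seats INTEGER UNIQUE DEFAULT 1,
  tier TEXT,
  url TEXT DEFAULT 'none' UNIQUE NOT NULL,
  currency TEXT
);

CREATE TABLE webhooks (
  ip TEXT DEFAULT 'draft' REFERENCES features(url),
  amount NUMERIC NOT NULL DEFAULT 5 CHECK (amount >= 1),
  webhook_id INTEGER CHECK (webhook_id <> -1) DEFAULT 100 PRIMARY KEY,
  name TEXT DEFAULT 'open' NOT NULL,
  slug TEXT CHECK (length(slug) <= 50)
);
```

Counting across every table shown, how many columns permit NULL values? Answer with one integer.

accounts: 4 nullable (account_id, email, domain, limit_value — PK none and explicit NOT NULL columns excluded).
features: 4 nullable (amount, seats, tier, currency — PK (feature_id) and explicit NOT NULL columns excluded).
webhooks: 2 nullable (ip, slug — PK (webhook_id) and explicit NOT NULL columns excluded).
Total: 4 + 4 + 2 = 10.

10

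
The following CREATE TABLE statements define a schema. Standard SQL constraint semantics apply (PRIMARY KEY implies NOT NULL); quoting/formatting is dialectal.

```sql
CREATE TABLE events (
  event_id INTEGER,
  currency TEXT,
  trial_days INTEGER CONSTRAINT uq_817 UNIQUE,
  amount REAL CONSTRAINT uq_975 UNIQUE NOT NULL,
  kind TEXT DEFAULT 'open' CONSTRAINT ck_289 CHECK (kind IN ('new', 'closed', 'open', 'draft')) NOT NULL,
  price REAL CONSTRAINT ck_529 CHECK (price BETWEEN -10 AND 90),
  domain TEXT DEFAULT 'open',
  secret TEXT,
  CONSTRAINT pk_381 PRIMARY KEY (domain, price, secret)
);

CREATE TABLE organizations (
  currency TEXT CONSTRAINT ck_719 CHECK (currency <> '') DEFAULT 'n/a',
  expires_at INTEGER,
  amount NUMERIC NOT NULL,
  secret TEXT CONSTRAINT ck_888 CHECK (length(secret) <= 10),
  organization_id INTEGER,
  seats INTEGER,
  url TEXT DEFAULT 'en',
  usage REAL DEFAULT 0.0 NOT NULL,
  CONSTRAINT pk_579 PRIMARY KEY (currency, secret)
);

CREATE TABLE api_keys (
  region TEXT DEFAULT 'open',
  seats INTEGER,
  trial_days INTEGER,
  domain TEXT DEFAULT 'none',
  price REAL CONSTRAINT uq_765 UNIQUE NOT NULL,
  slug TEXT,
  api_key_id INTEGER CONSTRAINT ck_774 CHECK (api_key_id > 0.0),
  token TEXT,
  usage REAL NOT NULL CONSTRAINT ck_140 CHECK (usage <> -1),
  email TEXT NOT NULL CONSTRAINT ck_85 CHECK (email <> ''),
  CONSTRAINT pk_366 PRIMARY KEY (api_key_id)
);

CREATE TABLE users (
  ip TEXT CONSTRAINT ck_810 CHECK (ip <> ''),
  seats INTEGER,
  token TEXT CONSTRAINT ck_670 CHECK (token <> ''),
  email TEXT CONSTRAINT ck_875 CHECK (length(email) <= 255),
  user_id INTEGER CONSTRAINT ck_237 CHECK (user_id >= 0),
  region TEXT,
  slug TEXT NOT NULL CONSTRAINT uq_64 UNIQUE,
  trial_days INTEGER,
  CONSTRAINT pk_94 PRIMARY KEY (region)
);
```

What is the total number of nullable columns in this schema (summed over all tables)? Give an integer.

19

events: 3 nullable (event_id, currency, trial_days — PK (domain, price, secret) and explicit NOT NULL columns excluded).
organizations: 4 nullable (expires_at, organization_id, seats, url — PK (currency, secret) and explicit NOT NULL columns excluded).
api_keys: 6 nullable (region, seats, trial_days, domain, slug, token — PK (api_key_id) and explicit NOT NULL columns excluded).
users: 6 nullable (ip, seats, token, email, user_id, trial_days — PK (region) and explicit NOT NULL columns excluded).
Total: 3 + 4 + 6 + 6 = 19.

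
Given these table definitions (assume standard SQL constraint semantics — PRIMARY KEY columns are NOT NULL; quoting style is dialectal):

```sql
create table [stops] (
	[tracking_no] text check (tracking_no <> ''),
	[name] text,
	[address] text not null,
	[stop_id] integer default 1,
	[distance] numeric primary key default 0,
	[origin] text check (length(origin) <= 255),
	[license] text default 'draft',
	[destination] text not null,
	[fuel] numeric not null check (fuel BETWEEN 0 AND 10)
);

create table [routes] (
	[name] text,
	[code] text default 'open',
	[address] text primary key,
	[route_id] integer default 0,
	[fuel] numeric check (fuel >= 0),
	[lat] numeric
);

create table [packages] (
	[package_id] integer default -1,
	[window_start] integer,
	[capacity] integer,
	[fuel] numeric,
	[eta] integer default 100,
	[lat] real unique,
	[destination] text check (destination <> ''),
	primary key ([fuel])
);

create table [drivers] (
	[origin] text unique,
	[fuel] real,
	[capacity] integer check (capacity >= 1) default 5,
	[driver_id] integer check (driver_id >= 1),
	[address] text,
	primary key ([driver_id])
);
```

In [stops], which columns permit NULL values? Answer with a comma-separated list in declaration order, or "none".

- tracking_no: CHECK does not forbid NULL (a CHECK constraint passes when its expression is NULL) → nullable.
- name: no NOT NULL constraint applies → nullable.
- address: declared NOT NULL → not nullable.
- stop_id: DEFAULT only fills an omitted column; an explicit NULL is still allowed → nullable.
- distance: part of the PRIMARY KEY, which implies NOT NULL → not nullable.
- origin: CHECK does not forbid NULL (a CHECK constraint passes when its expression is NULL) → nullable.
- license: DEFAULT only fills an omitted column; an explicit NULL is still allowed → nullable.
- destination: declared NOT NULL → not nullable.
- fuel: declared NOT NULL → not nullable.

tracking_no, name, stop_id, origin, license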